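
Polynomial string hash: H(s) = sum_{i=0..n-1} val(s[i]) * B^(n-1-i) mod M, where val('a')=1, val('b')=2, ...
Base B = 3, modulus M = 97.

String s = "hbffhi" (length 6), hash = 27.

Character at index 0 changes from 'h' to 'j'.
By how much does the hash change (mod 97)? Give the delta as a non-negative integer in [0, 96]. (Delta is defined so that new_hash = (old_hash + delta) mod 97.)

Delta formula: (val(new) - val(old)) * B^(n-1-k) mod M
  val('j') - val('h') = 10 - 8 = 2
  B^(n-1-k) = 3^5 mod 97 = 49
  Delta = 2 * 49 mod 97 = 1

Answer: 1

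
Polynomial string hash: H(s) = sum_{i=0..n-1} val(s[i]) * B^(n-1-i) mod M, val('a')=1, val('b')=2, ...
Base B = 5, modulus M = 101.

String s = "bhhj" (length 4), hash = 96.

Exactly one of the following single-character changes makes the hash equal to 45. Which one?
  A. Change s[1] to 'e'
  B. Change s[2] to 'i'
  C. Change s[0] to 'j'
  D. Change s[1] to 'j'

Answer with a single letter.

Option A: s[1]='h'->'e', delta=(5-8)*5^2 mod 101 = 26, hash=96+26 mod 101 = 21
Option B: s[2]='h'->'i', delta=(9-8)*5^1 mod 101 = 5, hash=96+5 mod 101 = 0
Option C: s[0]='b'->'j', delta=(10-2)*5^3 mod 101 = 91, hash=96+91 mod 101 = 86
Option D: s[1]='h'->'j', delta=(10-8)*5^2 mod 101 = 50, hash=96+50 mod 101 = 45 <-- target

Answer: D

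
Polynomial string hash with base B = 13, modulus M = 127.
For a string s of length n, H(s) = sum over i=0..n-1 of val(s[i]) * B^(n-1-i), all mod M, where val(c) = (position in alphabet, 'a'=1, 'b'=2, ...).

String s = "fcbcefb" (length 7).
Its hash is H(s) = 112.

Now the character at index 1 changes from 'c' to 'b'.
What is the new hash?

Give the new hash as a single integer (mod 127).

val('c') = 3, val('b') = 2
Position k = 1, exponent = n-1-k = 5
B^5 mod M = 13^5 mod 127 = 72
Delta = (2 - 3) * 72 mod 127 = 55
New hash = (112 + 55) mod 127 = 40

Answer: 40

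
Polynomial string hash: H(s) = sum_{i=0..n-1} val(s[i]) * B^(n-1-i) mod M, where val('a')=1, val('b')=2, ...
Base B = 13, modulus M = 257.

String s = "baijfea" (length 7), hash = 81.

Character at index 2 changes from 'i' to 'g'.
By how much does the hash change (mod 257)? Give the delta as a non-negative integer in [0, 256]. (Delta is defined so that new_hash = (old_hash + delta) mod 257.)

Delta formula: (val(new) - val(old)) * B^(n-1-k) mod M
  val('g') - val('i') = 7 - 9 = -2
  B^(n-1-k) = 13^4 mod 257 = 34
  Delta = -2 * 34 mod 257 = 189

Answer: 189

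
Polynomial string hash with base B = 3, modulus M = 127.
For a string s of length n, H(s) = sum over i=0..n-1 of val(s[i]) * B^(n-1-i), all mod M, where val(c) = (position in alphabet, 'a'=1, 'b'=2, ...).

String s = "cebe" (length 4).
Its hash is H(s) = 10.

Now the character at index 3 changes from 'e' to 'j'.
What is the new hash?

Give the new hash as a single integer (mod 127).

Answer: 15

Derivation:
val('e') = 5, val('j') = 10
Position k = 3, exponent = n-1-k = 0
B^0 mod M = 3^0 mod 127 = 1
Delta = (10 - 5) * 1 mod 127 = 5
New hash = (10 + 5) mod 127 = 15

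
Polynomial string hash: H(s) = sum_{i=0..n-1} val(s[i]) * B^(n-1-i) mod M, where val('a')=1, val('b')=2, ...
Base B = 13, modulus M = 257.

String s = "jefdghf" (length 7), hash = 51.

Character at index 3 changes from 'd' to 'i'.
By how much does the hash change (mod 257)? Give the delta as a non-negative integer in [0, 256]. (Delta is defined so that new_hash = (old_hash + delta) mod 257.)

Delta formula: (val(new) - val(old)) * B^(n-1-k) mod M
  val('i') - val('d') = 9 - 4 = 5
  B^(n-1-k) = 13^3 mod 257 = 141
  Delta = 5 * 141 mod 257 = 191

Answer: 191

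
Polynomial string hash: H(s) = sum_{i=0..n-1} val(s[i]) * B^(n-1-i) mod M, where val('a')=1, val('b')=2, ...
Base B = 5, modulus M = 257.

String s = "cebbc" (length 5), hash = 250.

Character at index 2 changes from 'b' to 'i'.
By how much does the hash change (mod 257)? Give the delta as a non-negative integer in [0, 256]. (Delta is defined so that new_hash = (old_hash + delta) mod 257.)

Answer: 175

Derivation:
Delta formula: (val(new) - val(old)) * B^(n-1-k) mod M
  val('i') - val('b') = 9 - 2 = 7
  B^(n-1-k) = 5^2 mod 257 = 25
  Delta = 7 * 25 mod 257 = 175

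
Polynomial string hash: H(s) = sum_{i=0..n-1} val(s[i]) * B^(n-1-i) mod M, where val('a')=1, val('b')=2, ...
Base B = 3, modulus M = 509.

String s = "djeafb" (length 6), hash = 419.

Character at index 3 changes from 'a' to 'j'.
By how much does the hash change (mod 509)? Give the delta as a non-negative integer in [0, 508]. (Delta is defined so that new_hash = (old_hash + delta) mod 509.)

Answer: 81

Derivation:
Delta formula: (val(new) - val(old)) * B^(n-1-k) mod M
  val('j') - val('a') = 10 - 1 = 9
  B^(n-1-k) = 3^2 mod 509 = 9
  Delta = 9 * 9 mod 509 = 81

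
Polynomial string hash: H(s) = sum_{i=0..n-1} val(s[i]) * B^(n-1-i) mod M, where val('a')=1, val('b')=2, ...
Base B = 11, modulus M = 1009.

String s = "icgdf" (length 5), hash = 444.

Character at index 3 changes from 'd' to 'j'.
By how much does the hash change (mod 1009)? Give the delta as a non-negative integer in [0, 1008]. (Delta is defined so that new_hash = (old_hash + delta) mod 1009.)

Answer: 66

Derivation:
Delta formula: (val(new) - val(old)) * B^(n-1-k) mod M
  val('j') - val('d') = 10 - 4 = 6
  B^(n-1-k) = 11^1 mod 1009 = 11
  Delta = 6 * 11 mod 1009 = 66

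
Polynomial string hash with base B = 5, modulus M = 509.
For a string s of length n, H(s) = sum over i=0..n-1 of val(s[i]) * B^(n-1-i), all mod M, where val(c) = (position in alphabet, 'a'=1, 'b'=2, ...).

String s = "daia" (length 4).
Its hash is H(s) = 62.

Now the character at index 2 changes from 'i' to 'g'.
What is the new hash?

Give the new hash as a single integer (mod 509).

Answer: 52

Derivation:
val('i') = 9, val('g') = 7
Position k = 2, exponent = n-1-k = 1
B^1 mod M = 5^1 mod 509 = 5
Delta = (7 - 9) * 5 mod 509 = 499
New hash = (62 + 499) mod 509 = 52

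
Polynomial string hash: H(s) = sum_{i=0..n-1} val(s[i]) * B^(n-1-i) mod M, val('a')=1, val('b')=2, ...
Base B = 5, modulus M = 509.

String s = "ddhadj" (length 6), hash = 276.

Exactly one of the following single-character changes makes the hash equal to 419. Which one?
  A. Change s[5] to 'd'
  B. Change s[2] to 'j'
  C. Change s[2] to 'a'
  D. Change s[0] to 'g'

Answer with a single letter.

Answer: C

Derivation:
Option A: s[5]='j'->'d', delta=(4-10)*5^0 mod 509 = 503, hash=276+503 mod 509 = 270
Option B: s[2]='h'->'j', delta=(10-8)*5^3 mod 509 = 250, hash=276+250 mod 509 = 17
Option C: s[2]='h'->'a', delta=(1-8)*5^3 mod 509 = 143, hash=276+143 mod 509 = 419 <-- target
Option D: s[0]='d'->'g', delta=(7-4)*5^5 mod 509 = 213, hash=276+213 mod 509 = 489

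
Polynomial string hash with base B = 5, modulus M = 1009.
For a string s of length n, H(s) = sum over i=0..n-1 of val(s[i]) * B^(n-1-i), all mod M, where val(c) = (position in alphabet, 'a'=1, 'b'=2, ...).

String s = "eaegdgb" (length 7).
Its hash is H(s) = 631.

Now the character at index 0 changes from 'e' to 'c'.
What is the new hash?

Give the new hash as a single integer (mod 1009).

val('e') = 5, val('c') = 3
Position k = 0, exponent = n-1-k = 6
B^6 mod M = 5^6 mod 1009 = 490
Delta = (3 - 5) * 490 mod 1009 = 29
New hash = (631 + 29) mod 1009 = 660

Answer: 660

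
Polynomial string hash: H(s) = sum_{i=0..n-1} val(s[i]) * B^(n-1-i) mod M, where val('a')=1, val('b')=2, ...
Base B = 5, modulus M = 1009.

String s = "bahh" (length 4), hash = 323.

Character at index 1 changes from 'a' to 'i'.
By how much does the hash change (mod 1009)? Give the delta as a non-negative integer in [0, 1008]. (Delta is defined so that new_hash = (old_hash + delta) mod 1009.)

Delta formula: (val(new) - val(old)) * B^(n-1-k) mod M
  val('i') - val('a') = 9 - 1 = 8
  B^(n-1-k) = 5^2 mod 1009 = 25
  Delta = 8 * 25 mod 1009 = 200

Answer: 200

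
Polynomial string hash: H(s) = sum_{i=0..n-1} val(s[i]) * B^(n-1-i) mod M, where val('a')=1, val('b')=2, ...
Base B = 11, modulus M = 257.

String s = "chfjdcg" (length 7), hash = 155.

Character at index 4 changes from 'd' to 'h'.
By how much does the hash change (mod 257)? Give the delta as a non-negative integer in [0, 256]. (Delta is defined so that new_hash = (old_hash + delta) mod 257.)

Answer: 227

Derivation:
Delta formula: (val(new) - val(old)) * B^(n-1-k) mod M
  val('h') - val('d') = 8 - 4 = 4
  B^(n-1-k) = 11^2 mod 257 = 121
  Delta = 4 * 121 mod 257 = 227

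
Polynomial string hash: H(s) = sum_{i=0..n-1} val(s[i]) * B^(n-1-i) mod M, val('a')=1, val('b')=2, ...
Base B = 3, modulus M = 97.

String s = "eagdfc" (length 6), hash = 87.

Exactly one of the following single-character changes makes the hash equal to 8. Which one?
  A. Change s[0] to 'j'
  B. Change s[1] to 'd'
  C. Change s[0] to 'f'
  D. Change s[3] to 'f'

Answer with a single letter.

Answer: D

Derivation:
Option A: s[0]='e'->'j', delta=(10-5)*3^5 mod 97 = 51, hash=87+51 mod 97 = 41
Option B: s[1]='a'->'d', delta=(4-1)*3^4 mod 97 = 49, hash=87+49 mod 97 = 39
Option C: s[0]='e'->'f', delta=(6-5)*3^5 mod 97 = 49, hash=87+49 mod 97 = 39
Option D: s[3]='d'->'f', delta=(6-4)*3^2 mod 97 = 18, hash=87+18 mod 97 = 8 <-- target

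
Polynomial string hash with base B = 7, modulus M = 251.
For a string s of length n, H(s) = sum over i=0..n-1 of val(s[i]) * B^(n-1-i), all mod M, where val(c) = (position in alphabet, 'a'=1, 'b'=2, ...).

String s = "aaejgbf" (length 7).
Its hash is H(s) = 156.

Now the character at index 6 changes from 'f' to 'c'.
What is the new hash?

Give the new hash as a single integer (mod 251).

Answer: 153

Derivation:
val('f') = 6, val('c') = 3
Position k = 6, exponent = n-1-k = 0
B^0 mod M = 7^0 mod 251 = 1
Delta = (3 - 6) * 1 mod 251 = 248
New hash = (156 + 248) mod 251 = 153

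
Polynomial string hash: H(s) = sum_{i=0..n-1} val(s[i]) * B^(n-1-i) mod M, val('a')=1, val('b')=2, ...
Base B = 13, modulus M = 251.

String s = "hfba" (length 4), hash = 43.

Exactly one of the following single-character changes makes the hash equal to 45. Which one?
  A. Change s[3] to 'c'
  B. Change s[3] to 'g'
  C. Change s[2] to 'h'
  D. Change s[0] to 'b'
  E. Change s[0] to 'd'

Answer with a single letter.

Answer: A

Derivation:
Option A: s[3]='a'->'c', delta=(3-1)*13^0 mod 251 = 2, hash=43+2 mod 251 = 45 <-- target
Option B: s[3]='a'->'g', delta=(7-1)*13^0 mod 251 = 6, hash=43+6 mod 251 = 49
Option C: s[2]='b'->'h', delta=(8-2)*13^1 mod 251 = 78, hash=43+78 mod 251 = 121
Option D: s[0]='h'->'b', delta=(2-8)*13^3 mod 251 = 121, hash=43+121 mod 251 = 164
Option E: s[0]='h'->'d', delta=(4-8)*13^3 mod 251 = 248, hash=43+248 mod 251 = 40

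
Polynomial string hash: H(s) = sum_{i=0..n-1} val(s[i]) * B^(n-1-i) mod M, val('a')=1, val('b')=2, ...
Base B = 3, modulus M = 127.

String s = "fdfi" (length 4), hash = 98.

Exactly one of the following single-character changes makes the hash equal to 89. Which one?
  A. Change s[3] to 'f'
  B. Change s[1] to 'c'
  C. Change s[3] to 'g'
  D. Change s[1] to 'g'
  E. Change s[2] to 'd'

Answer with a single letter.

Option A: s[3]='i'->'f', delta=(6-9)*3^0 mod 127 = 124, hash=98+124 mod 127 = 95
Option B: s[1]='d'->'c', delta=(3-4)*3^2 mod 127 = 118, hash=98+118 mod 127 = 89 <-- target
Option C: s[3]='i'->'g', delta=(7-9)*3^0 mod 127 = 125, hash=98+125 mod 127 = 96
Option D: s[1]='d'->'g', delta=(7-4)*3^2 mod 127 = 27, hash=98+27 mod 127 = 125
Option E: s[2]='f'->'d', delta=(4-6)*3^1 mod 127 = 121, hash=98+121 mod 127 = 92

Answer: B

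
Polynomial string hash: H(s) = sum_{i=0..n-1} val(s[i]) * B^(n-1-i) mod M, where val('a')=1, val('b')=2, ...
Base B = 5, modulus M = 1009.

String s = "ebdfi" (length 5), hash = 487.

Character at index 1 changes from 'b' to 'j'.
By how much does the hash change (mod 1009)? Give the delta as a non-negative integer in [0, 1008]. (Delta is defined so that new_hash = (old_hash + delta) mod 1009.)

Delta formula: (val(new) - val(old)) * B^(n-1-k) mod M
  val('j') - val('b') = 10 - 2 = 8
  B^(n-1-k) = 5^3 mod 1009 = 125
  Delta = 8 * 125 mod 1009 = 1000

Answer: 1000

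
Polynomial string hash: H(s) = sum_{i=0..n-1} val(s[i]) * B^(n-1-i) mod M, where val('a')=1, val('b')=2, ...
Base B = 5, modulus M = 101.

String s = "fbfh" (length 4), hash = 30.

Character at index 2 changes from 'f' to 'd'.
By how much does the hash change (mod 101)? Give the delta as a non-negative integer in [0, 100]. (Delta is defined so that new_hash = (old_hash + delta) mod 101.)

Answer: 91

Derivation:
Delta formula: (val(new) - val(old)) * B^(n-1-k) mod M
  val('d') - val('f') = 4 - 6 = -2
  B^(n-1-k) = 5^1 mod 101 = 5
  Delta = -2 * 5 mod 101 = 91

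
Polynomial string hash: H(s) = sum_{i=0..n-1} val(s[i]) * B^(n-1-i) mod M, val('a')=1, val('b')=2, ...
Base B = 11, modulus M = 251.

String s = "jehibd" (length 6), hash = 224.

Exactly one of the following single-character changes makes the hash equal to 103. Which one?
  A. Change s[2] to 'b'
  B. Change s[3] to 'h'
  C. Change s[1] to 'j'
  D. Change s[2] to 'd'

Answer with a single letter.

Option A: s[2]='h'->'b', delta=(2-8)*11^3 mod 251 = 46, hash=224+46 mod 251 = 19
Option B: s[3]='i'->'h', delta=(8-9)*11^2 mod 251 = 130, hash=224+130 mod 251 = 103 <-- target
Option C: s[1]='e'->'j', delta=(10-5)*11^4 mod 251 = 164, hash=224+164 mod 251 = 137
Option D: s[2]='h'->'d', delta=(4-8)*11^3 mod 251 = 198, hash=224+198 mod 251 = 171

Answer: B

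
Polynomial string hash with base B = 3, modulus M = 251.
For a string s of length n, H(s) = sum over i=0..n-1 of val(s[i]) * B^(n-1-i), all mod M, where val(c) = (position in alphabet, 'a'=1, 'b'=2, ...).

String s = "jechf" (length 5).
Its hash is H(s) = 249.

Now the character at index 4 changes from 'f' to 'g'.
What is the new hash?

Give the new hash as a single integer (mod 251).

val('f') = 6, val('g') = 7
Position k = 4, exponent = n-1-k = 0
B^0 mod M = 3^0 mod 251 = 1
Delta = (7 - 6) * 1 mod 251 = 1
New hash = (249 + 1) mod 251 = 250

Answer: 250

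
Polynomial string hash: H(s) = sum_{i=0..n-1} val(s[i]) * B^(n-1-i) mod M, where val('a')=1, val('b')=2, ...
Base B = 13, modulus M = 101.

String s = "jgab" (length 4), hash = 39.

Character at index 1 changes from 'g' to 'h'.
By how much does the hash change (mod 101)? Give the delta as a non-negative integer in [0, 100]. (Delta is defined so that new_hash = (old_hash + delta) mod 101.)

Delta formula: (val(new) - val(old)) * B^(n-1-k) mod M
  val('h') - val('g') = 8 - 7 = 1
  B^(n-1-k) = 13^2 mod 101 = 68
  Delta = 1 * 68 mod 101 = 68

Answer: 68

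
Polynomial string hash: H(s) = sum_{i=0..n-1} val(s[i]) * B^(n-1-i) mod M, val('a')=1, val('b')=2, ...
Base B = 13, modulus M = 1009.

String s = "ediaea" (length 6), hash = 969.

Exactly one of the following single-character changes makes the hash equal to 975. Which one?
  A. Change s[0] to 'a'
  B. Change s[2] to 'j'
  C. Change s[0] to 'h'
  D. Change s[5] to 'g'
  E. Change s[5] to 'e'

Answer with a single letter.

Answer: D

Derivation:
Option A: s[0]='e'->'a', delta=(1-5)*13^5 mod 1009 = 76, hash=969+76 mod 1009 = 36
Option B: s[2]='i'->'j', delta=(10-9)*13^3 mod 1009 = 179, hash=969+179 mod 1009 = 139
Option C: s[0]='e'->'h', delta=(8-5)*13^5 mod 1009 = 952, hash=969+952 mod 1009 = 912
Option D: s[5]='a'->'g', delta=(7-1)*13^0 mod 1009 = 6, hash=969+6 mod 1009 = 975 <-- target
Option E: s[5]='a'->'e', delta=(5-1)*13^0 mod 1009 = 4, hash=969+4 mod 1009 = 973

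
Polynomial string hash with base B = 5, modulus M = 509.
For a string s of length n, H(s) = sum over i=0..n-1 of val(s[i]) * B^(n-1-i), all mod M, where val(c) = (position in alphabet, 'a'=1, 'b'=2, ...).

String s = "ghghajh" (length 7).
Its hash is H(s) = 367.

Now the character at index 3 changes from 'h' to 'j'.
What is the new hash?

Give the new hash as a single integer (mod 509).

val('h') = 8, val('j') = 10
Position k = 3, exponent = n-1-k = 3
B^3 mod M = 5^3 mod 509 = 125
Delta = (10 - 8) * 125 mod 509 = 250
New hash = (367 + 250) mod 509 = 108

Answer: 108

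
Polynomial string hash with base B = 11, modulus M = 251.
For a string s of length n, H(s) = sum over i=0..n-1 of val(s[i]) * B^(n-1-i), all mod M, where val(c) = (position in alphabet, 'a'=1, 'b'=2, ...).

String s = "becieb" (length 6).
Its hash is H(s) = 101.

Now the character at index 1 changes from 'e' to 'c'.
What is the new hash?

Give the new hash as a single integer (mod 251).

val('e') = 5, val('c') = 3
Position k = 1, exponent = n-1-k = 4
B^4 mod M = 11^4 mod 251 = 83
Delta = (3 - 5) * 83 mod 251 = 85
New hash = (101 + 85) mod 251 = 186

Answer: 186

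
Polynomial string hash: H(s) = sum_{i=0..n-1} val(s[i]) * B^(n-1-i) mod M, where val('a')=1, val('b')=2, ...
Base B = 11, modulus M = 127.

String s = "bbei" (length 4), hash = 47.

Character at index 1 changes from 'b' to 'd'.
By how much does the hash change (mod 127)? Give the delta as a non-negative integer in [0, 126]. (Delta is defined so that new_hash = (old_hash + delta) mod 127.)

Delta formula: (val(new) - val(old)) * B^(n-1-k) mod M
  val('d') - val('b') = 4 - 2 = 2
  B^(n-1-k) = 11^2 mod 127 = 121
  Delta = 2 * 121 mod 127 = 115

Answer: 115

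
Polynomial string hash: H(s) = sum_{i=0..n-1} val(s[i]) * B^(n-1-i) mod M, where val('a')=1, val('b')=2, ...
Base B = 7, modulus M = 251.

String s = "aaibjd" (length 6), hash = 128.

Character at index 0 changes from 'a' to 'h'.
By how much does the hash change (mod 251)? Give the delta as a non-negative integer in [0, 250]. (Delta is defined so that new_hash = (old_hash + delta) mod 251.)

Delta formula: (val(new) - val(old)) * B^(n-1-k) mod M
  val('h') - val('a') = 8 - 1 = 7
  B^(n-1-k) = 7^5 mod 251 = 241
  Delta = 7 * 241 mod 251 = 181

Answer: 181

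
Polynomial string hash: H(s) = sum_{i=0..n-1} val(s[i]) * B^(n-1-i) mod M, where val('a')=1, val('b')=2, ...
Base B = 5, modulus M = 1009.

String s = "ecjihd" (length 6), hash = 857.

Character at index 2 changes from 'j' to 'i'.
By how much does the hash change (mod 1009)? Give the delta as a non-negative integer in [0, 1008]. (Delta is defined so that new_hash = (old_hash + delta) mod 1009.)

Answer: 884

Derivation:
Delta formula: (val(new) - val(old)) * B^(n-1-k) mod M
  val('i') - val('j') = 9 - 10 = -1
  B^(n-1-k) = 5^3 mod 1009 = 125
  Delta = -1 * 125 mod 1009 = 884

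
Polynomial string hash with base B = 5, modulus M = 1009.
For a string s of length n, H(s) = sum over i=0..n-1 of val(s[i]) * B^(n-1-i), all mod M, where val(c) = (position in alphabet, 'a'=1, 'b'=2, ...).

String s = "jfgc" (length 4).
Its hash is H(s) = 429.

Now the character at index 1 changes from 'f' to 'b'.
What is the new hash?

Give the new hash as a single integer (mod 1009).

val('f') = 6, val('b') = 2
Position k = 1, exponent = n-1-k = 2
B^2 mod M = 5^2 mod 1009 = 25
Delta = (2 - 6) * 25 mod 1009 = 909
New hash = (429 + 909) mod 1009 = 329

Answer: 329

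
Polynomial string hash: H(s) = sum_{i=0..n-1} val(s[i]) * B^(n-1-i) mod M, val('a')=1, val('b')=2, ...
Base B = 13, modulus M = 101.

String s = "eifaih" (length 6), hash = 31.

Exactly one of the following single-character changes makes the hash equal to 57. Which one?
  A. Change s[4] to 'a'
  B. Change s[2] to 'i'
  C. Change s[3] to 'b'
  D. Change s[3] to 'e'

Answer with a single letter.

Answer: B

Derivation:
Option A: s[4]='i'->'a', delta=(1-9)*13^1 mod 101 = 98, hash=31+98 mod 101 = 28
Option B: s[2]='f'->'i', delta=(9-6)*13^3 mod 101 = 26, hash=31+26 mod 101 = 57 <-- target
Option C: s[3]='a'->'b', delta=(2-1)*13^2 mod 101 = 68, hash=31+68 mod 101 = 99
Option D: s[3]='a'->'e', delta=(5-1)*13^2 mod 101 = 70, hash=31+70 mod 101 = 0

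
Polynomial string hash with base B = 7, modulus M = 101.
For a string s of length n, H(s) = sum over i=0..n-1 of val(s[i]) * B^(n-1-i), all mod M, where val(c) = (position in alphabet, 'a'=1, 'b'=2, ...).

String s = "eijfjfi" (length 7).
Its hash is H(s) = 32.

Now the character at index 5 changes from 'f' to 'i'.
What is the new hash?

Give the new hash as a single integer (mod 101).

val('f') = 6, val('i') = 9
Position k = 5, exponent = n-1-k = 1
B^1 mod M = 7^1 mod 101 = 7
Delta = (9 - 6) * 7 mod 101 = 21
New hash = (32 + 21) mod 101 = 53

Answer: 53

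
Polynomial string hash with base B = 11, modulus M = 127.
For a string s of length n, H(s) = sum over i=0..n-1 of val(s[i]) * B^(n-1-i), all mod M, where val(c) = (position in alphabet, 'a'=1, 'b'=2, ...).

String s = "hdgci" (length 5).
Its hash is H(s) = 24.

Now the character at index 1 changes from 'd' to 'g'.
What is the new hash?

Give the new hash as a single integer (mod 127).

val('d') = 4, val('g') = 7
Position k = 1, exponent = n-1-k = 3
B^3 mod M = 11^3 mod 127 = 61
Delta = (7 - 4) * 61 mod 127 = 56
New hash = (24 + 56) mod 127 = 80

Answer: 80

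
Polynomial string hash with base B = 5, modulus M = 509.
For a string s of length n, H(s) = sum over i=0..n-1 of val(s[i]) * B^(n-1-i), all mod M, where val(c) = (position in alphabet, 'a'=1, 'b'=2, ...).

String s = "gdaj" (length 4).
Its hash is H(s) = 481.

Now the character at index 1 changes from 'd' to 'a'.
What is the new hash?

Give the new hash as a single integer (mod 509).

val('d') = 4, val('a') = 1
Position k = 1, exponent = n-1-k = 2
B^2 mod M = 5^2 mod 509 = 25
Delta = (1 - 4) * 25 mod 509 = 434
New hash = (481 + 434) mod 509 = 406

Answer: 406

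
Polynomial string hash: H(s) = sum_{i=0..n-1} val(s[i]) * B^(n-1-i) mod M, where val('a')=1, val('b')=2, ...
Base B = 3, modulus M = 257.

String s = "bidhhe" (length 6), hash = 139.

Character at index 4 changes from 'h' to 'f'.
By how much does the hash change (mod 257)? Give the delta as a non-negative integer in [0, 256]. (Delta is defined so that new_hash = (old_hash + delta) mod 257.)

Delta formula: (val(new) - val(old)) * B^(n-1-k) mod M
  val('f') - val('h') = 6 - 8 = -2
  B^(n-1-k) = 3^1 mod 257 = 3
  Delta = -2 * 3 mod 257 = 251

Answer: 251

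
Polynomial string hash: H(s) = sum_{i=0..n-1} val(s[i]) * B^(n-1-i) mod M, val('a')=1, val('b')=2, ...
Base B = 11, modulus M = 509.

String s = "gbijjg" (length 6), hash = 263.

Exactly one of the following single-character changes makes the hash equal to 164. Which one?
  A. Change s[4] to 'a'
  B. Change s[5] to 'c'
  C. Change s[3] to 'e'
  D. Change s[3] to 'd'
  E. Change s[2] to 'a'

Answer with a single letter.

Option A: s[4]='j'->'a', delta=(1-10)*11^1 mod 509 = 410, hash=263+410 mod 509 = 164 <-- target
Option B: s[5]='g'->'c', delta=(3-7)*11^0 mod 509 = 505, hash=263+505 mod 509 = 259
Option C: s[3]='j'->'e', delta=(5-10)*11^2 mod 509 = 413, hash=263+413 mod 509 = 167
Option D: s[3]='j'->'d', delta=(4-10)*11^2 mod 509 = 292, hash=263+292 mod 509 = 46
Option E: s[2]='i'->'a', delta=(1-9)*11^3 mod 509 = 41, hash=263+41 mod 509 = 304

Answer: A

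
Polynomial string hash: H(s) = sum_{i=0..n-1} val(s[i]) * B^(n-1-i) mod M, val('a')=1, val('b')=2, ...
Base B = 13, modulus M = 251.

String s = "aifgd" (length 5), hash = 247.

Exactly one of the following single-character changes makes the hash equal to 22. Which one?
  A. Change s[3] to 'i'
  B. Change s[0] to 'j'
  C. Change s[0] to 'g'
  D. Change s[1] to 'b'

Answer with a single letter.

Answer: A

Derivation:
Option A: s[3]='g'->'i', delta=(9-7)*13^1 mod 251 = 26, hash=247+26 mod 251 = 22 <-- target
Option B: s[0]='a'->'j', delta=(10-1)*13^4 mod 251 = 25, hash=247+25 mod 251 = 21
Option C: s[0]='a'->'g', delta=(7-1)*13^4 mod 251 = 184, hash=247+184 mod 251 = 180
Option D: s[1]='i'->'b', delta=(2-9)*13^3 mod 251 = 183, hash=247+183 mod 251 = 179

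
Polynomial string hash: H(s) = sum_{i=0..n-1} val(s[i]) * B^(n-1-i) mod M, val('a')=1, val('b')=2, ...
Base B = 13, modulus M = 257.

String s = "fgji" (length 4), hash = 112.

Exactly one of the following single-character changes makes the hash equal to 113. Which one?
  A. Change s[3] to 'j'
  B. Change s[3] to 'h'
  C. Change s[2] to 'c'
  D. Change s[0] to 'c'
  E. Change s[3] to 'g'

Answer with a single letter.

Answer: A

Derivation:
Option A: s[3]='i'->'j', delta=(10-9)*13^0 mod 257 = 1, hash=112+1 mod 257 = 113 <-- target
Option B: s[3]='i'->'h', delta=(8-9)*13^0 mod 257 = 256, hash=112+256 mod 257 = 111
Option C: s[2]='j'->'c', delta=(3-10)*13^1 mod 257 = 166, hash=112+166 mod 257 = 21
Option D: s[0]='f'->'c', delta=(3-6)*13^3 mod 257 = 91, hash=112+91 mod 257 = 203
Option E: s[3]='i'->'g', delta=(7-9)*13^0 mod 257 = 255, hash=112+255 mod 257 = 110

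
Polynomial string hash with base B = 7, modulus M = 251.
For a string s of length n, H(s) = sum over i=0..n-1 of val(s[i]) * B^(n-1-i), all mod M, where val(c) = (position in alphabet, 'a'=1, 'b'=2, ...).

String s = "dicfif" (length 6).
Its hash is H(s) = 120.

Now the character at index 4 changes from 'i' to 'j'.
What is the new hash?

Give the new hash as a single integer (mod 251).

Answer: 127

Derivation:
val('i') = 9, val('j') = 10
Position k = 4, exponent = n-1-k = 1
B^1 mod M = 7^1 mod 251 = 7
Delta = (10 - 9) * 7 mod 251 = 7
New hash = (120 + 7) mod 251 = 127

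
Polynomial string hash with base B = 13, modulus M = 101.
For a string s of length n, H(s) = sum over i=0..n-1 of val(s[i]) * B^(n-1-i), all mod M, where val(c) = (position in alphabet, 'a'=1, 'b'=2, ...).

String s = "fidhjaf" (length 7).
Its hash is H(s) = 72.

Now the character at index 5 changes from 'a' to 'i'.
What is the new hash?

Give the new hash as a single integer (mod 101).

val('a') = 1, val('i') = 9
Position k = 5, exponent = n-1-k = 1
B^1 mod M = 13^1 mod 101 = 13
Delta = (9 - 1) * 13 mod 101 = 3
New hash = (72 + 3) mod 101 = 75

Answer: 75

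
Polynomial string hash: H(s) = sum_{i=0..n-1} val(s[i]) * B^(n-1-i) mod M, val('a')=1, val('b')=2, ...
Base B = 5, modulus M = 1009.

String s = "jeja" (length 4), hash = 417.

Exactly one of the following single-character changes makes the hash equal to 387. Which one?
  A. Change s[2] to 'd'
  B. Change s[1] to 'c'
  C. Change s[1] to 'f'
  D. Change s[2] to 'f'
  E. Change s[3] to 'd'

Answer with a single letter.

Option A: s[2]='j'->'d', delta=(4-10)*5^1 mod 1009 = 979, hash=417+979 mod 1009 = 387 <-- target
Option B: s[1]='e'->'c', delta=(3-5)*5^2 mod 1009 = 959, hash=417+959 mod 1009 = 367
Option C: s[1]='e'->'f', delta=(6-5)*5^2 mod 1009 = 25, hash=417+25 mod 1009 = 442
Option D: s[2]='j'->'f', delta=(6-10)*5^1 mod 1009 = 989, hash=417+989 mod 1009 = 397
Option E: s[3]='a'->'d', delta=(4-1)*5^0 mod 1009 = 3, hash=417+3 mod 1009 = 420

Answer: A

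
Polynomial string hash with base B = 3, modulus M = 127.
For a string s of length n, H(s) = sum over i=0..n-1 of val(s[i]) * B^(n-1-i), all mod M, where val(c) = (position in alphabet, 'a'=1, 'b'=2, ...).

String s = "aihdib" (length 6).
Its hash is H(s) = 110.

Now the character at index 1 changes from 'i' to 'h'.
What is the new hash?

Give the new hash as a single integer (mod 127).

Answer: 29

Derivation:
val('i') = 9, val('h') = 8
Position k = 1, exponent = n-1-k = 4
B^4 mod M = 3^4 mod 127 = 81
Delta = (8 - 9) * 81 mod 127 = 46
New hash = (110 + 46) mod 127 = 29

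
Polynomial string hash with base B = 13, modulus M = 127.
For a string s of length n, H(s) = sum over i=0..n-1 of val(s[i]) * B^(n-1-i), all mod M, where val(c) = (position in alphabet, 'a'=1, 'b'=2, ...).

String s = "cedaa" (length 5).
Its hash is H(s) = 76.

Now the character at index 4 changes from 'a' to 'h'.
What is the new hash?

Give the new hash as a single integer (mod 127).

Answer: 83

Derivation:
val('a') = 1, val('h') = 8
Position k = 4, exponent = n-1-k = 0
B^0 mod M = 13^0 mod 127 = 1
Delta = (8 - 1) * 1 mod 127 = 7
New hash = (76 + 7) mod 127 = 83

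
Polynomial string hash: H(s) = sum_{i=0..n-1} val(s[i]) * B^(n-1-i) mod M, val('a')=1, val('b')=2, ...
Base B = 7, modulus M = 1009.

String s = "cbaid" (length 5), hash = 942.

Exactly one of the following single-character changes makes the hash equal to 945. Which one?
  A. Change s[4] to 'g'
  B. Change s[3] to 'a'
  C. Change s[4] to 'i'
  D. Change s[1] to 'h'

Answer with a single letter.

Option A: s[4]='d'->'g', delta=(7-4)*7^0 mod 1009 = 3, hash=942+3 mod 1009 = 945 <-- target
Option B: s[3]='i'->'a', delta=(1-9)*7^1 mod 1009 = 953, hash=942+953 mod 1009 = 886
Option C: s[4]='d'->'i', delta=(9-4)*7^0 mod 1009 = 5, hash=942+5 mod 1009 = 947
Option D: s[1]='b'->'h', delta=(8-2)*7^3 mod 1009 = 40, hash=942+40 mod 1009 = 982

Answer: A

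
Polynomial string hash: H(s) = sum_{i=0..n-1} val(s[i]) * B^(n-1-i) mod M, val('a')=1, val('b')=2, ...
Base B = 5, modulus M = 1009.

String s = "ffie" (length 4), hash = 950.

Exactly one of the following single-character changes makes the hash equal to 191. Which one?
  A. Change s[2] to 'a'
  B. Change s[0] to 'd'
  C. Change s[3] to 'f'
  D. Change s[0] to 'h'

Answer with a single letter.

Answer: D

Derivation:
Option A: s[2]='i'->'a', delta=(1-9)*5^1 mod 1009 = 969, hash=950+969 mod 1009 = 910
Option B: s[0]='f'->'d', delta=(4-6)*5^3 mod 1009 = 759, hash=950+759 mod 1009 = 700
Option C: s[3]='e'->'f', delta=(6-5)*5^0 mod 1009 = 1, hash=950+1 mod 1009 = 951
Option D: s[0]='f'->'h', delta=(8-6)*5^3 mod 1009 = 250, hash=950+250 mod 1009 = 191 <-- target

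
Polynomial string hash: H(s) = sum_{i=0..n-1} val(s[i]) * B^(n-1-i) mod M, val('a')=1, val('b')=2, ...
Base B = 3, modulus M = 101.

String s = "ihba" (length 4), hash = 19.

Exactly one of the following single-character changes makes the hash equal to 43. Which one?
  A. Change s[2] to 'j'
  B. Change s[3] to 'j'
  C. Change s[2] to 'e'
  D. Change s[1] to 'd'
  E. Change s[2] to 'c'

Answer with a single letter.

Answer: A

Derivation:
Option A: s[2]='b'->'j', delta=(10-2)*3^1 mod 101 = 24, hash=19+24 mod 101 = 43 <-- target
Option B: s[3]='a'->'j', delta=(10-1)*3^0 mod 101 = 9, hash=19+9 mod 101 = 28
Option C: s[2]='b'->'e', delta=(5-2)*3^1 mod 101 = 9, hash=19+9 mod 101 = 28
Option D: s[1]='h'->'d', delta=(4-8)*3^2 mod 101 = 65, hash=19+65 mod 101 = 84
Option E: s[2]='b'->'c', delta=(3-2)*3^1 mod 101 = 3, hash=19+3 mod 101 = 22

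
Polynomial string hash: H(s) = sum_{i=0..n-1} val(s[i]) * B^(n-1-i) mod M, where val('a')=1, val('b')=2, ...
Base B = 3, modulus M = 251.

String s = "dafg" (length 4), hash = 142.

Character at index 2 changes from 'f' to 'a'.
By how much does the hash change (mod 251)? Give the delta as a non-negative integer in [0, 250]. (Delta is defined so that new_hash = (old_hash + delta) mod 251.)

Answer: 236

Derivation:
Delta formula: (val(new) - val(old)) * B^(n-1-k) mod M
  val('a') - val('f') = 1 - 6 = -5
  B^(n-1-k) = 3^1 mod 251 = 3
  Delta = -5 * 3 mod 251 = 236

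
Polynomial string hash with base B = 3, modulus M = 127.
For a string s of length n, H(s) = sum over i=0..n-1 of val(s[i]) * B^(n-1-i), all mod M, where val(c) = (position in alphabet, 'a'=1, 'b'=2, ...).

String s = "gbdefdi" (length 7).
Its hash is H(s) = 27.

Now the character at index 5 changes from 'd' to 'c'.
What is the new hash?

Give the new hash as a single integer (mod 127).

val('d') = 4, val('c') = 3
Position k = 5, exponent = n-1-k = 1
B^1 mod M = 3^1 mod 127 = 3
Delta = (3 - 4) * 3 mod 127 = 124
New hash = (27 + 124) mod 127 = 24

Answer: 24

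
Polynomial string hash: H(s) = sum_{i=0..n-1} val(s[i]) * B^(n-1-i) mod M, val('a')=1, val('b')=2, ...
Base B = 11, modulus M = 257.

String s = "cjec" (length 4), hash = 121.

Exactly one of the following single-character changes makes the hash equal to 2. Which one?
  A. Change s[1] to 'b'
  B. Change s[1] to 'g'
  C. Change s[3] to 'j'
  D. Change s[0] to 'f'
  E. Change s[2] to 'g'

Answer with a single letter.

Answer: D

Derivation:
Option A: s[1]='j'->'b', delta=(2-10)*11^2 mod 257 = 60, hash=121+60 mod 257 = 181
Option B: s[1]='j'->'g', delta=(7-10)*11^2 mod 257 = 151, hash=121+151 mod 257 = 15
Option C: s[3]='c'->'j', delta=(10-3)*11^0 mod 257 = 7, hash=121+7 mod 257 = 128
Option D: s[0]='c'->'f', delta=(6-3)*11^3 mod 257 = 138, hash=121+138 mod 257 = 2 <-- target
Option E: s[2]='e'->'g', delta=(7-5)*11^1 mod 257 = 22, hash=121+22 mod 257 = 143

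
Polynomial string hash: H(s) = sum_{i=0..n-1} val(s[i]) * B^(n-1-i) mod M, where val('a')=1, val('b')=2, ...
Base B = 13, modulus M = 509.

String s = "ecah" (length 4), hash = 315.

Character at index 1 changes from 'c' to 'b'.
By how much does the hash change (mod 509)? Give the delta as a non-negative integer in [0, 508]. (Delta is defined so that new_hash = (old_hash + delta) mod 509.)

Answer: 340

Derivation:
Delta formula: (val(new) - val(old)) * B^(n-1-k) mod M
  val('b') - val('c') = 2 - 3 = -1
  B^(n-1-k) = 13^2 mod 509 = 169
  Delta = -1 * 169 mod 509 = 340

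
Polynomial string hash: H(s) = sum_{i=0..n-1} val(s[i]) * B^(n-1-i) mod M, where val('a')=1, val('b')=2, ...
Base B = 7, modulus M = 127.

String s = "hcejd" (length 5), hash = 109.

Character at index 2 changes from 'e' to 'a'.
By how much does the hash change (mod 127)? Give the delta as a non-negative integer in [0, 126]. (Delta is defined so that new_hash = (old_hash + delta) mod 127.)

Answer: 58

Derivation:
Delta formula: (val(new) - val(old)) * B^(n-1-k) mod M
  val('a') - val('e') = 1 - 5 = -4
  B^(n-1-k) = 7^2 mod 127 = 49
  Delta = -4 * 49 mod 127 = 58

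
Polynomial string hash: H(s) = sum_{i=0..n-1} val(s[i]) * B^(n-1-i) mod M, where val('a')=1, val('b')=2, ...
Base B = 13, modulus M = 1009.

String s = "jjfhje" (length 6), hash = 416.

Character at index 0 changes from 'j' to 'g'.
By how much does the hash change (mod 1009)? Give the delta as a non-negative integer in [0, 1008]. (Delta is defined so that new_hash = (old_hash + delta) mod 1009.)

Answer: 57

Derivation:
Delta formula: (val(new) - val(old)) * B^(n-1-k) mod M
  val('g') - val('j') = 7 - 10 = -3
  B^(n-1-k) = 13^5 mod 1009 = 990
  Delta = -3 * 990 mod 1009 = 57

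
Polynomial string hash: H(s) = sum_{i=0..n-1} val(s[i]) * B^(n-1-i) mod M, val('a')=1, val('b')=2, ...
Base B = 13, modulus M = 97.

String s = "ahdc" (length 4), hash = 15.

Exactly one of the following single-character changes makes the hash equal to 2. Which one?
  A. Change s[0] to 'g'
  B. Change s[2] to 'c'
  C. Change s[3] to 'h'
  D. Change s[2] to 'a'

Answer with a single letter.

Answer: B

Derivation:
Option A: s[0]='a'->'g', delta=(7-1)*13^3 mod 97 = 87, hash=15+87 mod 97 = 5
Option B: s[2]='d'->'c', delta=(3-4)*13^1 mod 97 = 84, hash=15+84 mod 97 = 2 <-- target
Option C: s[3]='c'->'h', delta=(8-3)*13^0 mod 97 = 5, hash=15+5 mod 97 = 20
Option D: s[2]='d'->'a', delta=(1-4)*13^1 mod 97 = 58, hash=15+58 mod 97 = 73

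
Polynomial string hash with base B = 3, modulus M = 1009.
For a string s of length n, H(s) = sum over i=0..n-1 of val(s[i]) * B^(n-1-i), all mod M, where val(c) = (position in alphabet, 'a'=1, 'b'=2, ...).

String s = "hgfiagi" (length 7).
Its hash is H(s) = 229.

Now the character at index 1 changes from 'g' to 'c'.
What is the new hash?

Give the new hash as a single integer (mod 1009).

Answer: 266

Derivation:
val('g') = 7, val('c') = 3
Position k = 1, exponent = n-1-k = 5
B^5 mod M = 3^5 mod 1009 = 243
Delta = (3 - 7) * 243 mod 1009 = 37
New hash = (229 + 37) mod 1009 = 266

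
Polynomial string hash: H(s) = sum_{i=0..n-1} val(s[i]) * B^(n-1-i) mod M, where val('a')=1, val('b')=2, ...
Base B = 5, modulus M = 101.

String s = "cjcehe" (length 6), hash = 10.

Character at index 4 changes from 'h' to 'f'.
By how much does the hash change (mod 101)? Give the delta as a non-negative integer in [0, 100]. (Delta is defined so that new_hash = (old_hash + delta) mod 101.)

Answer: 91

Derivation:
Delta formula: (val(new) - val(old)) * B^(n-1-k) mod M
  val('f') - val('h') = 6 - 8 = -2
  B^(n-1-k) = 5^1 mod 101 = 5
  Delta = -2 * 5 mod 101 = 91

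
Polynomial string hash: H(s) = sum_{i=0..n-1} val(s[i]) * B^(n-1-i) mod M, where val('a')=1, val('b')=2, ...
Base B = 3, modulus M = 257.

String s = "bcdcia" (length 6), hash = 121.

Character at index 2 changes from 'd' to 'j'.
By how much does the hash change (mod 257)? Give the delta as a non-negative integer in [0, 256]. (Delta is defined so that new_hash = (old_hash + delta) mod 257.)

Answer: 162

Derivation:
Delta formula: (val(new) - val(old)) * B^(n-1-k) mod M
  val('j') - val('d') = 10 - 4 = 6
  B^(n-1-k) = 3^3 mod 257 = 27
  Delta = 6 * 27 mod 257 = 162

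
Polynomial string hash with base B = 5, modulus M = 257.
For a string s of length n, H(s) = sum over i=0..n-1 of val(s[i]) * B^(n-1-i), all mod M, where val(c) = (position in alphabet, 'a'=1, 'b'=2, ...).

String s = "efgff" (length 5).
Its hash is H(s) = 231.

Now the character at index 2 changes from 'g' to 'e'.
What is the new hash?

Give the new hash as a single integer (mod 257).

Answer: 181

Derivation:
val('g') = 7, val('e') = 5
Position k = 2, exponent = n-1-k = 2
B^2 mod M = 5^2 mod 257 = 25
Delta = (5 - 7) * 25 mod 257 = 207
New hash = (231 + 207) mod 257 = 181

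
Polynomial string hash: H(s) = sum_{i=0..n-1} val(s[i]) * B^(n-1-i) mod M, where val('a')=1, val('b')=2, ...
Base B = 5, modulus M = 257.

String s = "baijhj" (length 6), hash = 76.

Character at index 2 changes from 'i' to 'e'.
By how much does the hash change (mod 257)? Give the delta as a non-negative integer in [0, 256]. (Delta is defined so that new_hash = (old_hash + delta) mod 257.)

Answer: 14

Derivation:
Delta formula: (val(new) - val(old)) * B^(n-1-k) mod M
  val('e') - val('i') = 5 - 9 = -4
  B^(n-1-k) = 5^3 mod 257 = 125
  Delta = -4 * 125 mod 257 = 14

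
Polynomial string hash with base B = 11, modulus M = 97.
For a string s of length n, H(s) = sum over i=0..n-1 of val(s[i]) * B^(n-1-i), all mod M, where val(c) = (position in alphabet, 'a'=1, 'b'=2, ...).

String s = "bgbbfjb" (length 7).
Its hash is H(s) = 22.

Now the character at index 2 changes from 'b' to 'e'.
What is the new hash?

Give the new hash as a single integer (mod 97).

Answer: 4

Derivation:
val('b') = 2, val('e') = 5
Position k = 2, exponent = n-1-k = 4
B^4 mod M = 11^4 mod 97 = 91
Delta = (5 - 2) * 91 mod 97 = 79
New hash = (22 + 79) mod 97 = 4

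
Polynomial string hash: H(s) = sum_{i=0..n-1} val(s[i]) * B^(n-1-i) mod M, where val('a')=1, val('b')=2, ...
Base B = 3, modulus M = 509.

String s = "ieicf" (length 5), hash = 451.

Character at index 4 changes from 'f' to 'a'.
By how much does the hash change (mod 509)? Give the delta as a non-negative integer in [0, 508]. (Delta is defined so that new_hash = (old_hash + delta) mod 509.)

Delta formula: (val(new) - val(old)) * B^(n-1-k) mod M
  val('a') - val('f') = 1 - 6 = -5
  B^(n-1-k) = 3^0 mod 509 = 1
  Delta = -5 * 1 mod 509 = 504

Answer: 504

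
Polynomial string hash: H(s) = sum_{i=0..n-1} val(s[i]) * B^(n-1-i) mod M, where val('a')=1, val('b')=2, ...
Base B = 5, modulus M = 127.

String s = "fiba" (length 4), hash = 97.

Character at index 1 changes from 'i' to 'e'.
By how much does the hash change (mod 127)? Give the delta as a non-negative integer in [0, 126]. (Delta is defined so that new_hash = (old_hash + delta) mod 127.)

Answer: 27

Derivation:
Delta formula: (val(new) - val(old)) * B^(n-1-k) mod M
  val('e') - val('i') = 5 - 9 = -4
  B^(n-1-k) = 5^2 mod 127 = 25
  Delta = -4 * 25 mod 127 = 27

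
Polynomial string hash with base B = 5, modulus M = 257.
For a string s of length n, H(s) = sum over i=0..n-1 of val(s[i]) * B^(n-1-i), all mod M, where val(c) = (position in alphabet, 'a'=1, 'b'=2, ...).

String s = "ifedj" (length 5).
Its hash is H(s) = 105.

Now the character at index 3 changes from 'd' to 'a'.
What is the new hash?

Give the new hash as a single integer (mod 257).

val('d') = 4, val('a') = 1
Position k = 3, exponent = n-1-k = 1
B^1 mod M = 5^1 mod 257 = 5
Delta = (1 - 4) * 5 mod 257 = 242
New hash = (105 + 242) mod 257 = 90

Answer: 90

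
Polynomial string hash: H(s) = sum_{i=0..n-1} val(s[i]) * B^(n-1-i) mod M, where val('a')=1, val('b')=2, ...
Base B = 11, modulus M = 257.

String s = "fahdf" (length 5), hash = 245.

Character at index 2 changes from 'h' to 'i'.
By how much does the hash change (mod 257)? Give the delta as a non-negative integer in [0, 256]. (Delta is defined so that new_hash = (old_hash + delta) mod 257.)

Answer: 121

Derivation:
Delta formula: (val(new) - val(old)) * B^(n-1-k) mod M
  val('i') - val('h') = 9 - 8 = 1
  B^(n-1-k) = 11^2 mod 257 = 121
  Delta = 1 * 121 mod 257 = 121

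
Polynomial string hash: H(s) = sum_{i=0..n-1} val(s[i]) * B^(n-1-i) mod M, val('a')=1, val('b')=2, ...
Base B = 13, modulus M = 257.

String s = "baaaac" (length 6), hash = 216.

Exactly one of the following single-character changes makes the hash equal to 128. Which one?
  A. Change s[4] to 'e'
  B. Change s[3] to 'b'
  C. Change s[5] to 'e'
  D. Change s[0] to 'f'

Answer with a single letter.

Answer: B

Derivation:
Option A: s[4]='a'->'e', delta=(5-1)*13^1 mod 257 = 52, hash=216+52 mod 257 = 11
Option B: s[3]='a'->'b', delta=(2-1)*13^2 mod 257 = 169, hash=216+169 mod 257 = 128 <-- target
Option C: s[5]='c'->'e', delta=(5-3)*13^0 mod 257 = 2, hash=216+2 mod 257 = 218
Option D: s[0]='b'->'f', delta=(6-2)*13^5 mod 257 = 226, hash=216+226 mod 257 = 185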